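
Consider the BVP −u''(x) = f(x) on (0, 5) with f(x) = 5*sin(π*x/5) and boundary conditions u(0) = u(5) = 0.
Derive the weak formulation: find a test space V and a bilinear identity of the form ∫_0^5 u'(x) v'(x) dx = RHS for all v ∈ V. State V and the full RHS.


V = H^1_0(0, 5) (so v(0) = v(5) = 0); weak form: ∫_0^5 u'v' dx = ∫_0^5 (5*sin(π*x/5)) v dx for all v ∈ V.

Multiply both sides by a test function v and integrate from 0 to 5:
  ∫_0^5 −u''(x) v(x) dx = ∫_0^5 f(x) v(x) dx.
Integrate the LHS by parts once:
  ∫_0^5 −u'' v dx = −[u'(x) v(x)]_0^5 + ∫_0^5 u'(x) v'(x) dx.
Thus ∫_0^5 u'(x) v'(x) dx = ∫_0^5 f(x) v(x) dx + [u'(x) v(x)]_0^5.
Choose V so that boundary terms are either known or forced to vanish.
u is Dirichlet: u(0) = u(5) = 0. Let V = H^1_0(0, 5); then v(0) = v(5) = 0, and [u' v]_0^5 = 0.
Weak formulation: find u (satisfying any essential BC) such that ∫_0^5 u'(x) v'(x) dx = ∫_0^5 f v dx for all v ∈ V.
Substituting f(x) = 5*sin(π*x/5), the right-hand side is ∫_0^5 (5*sin(π*x/5)) v dx.


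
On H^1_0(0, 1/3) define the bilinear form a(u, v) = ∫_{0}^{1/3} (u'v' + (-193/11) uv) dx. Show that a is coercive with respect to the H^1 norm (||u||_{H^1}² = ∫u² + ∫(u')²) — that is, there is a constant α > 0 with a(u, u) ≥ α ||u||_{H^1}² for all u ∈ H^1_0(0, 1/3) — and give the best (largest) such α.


α = (-193 + 99*π^2)/(11*(1 + 9*π^2))

Coercivity of a(·,·) on H^1_0(0, 1/3) means a(u, u) ≥ α ||u||_{H^1}² for every u ∈ H^1_0.
The interval has length L = 1/3, and Poincaré/coercivity depend only on L. Here a(u, u) = ∫(u')² + (-193/11)·∫u².
Here c = -193/11 < 0 with |c| < (π/L)² = 9*π^2, so coercivity still holds. The condition a(u,u) ≥ α||u||_{H^1}² reads (1−α)∫(u')² ≥ (α−c)∫u². Any admissible α is ≤ 1 (rapidly oscillating u have ∫u²/∫(u')² → 0), and α = 1 would force 0 ≥ (1−c)∫u², impossible since c < 1; so 1−α > 0. By the sharp Poincaré inequality on H^1_0 of an interval of length L, ∫(u')² ≥ (π/L)²∫u² with equality for the first sine mode sin(π(x−x₀)/L) (x₀ the left endpoint), so the inequality holds for all u iff (1−α)(π/L)² ≥ α − c, i.e. α ≤ ((π/L)² + c)/((π/L)² + 1) = (1 + c(L/π)²)/(1 + (L/π)²). (Direct route, valid since c ≤ 0: Poincaré gives c∫u² ≥ c(L/π)²∫(u')², so a(u,u) ≥ (1 + c(L/π)²)∫(u')², while ||u||_{H^1}² ≤ (1 + (L/π)²)∫(u')²; dividing yields the same α.) With (π/L)² = 9*π^2 and c = -193/11, the largest admissible constant is α = ((π/L)² + c)/((π/L)² + 1).
Simplifying, α = (-193 + 99*π^2)/(11*(1 + 9*π^2)).


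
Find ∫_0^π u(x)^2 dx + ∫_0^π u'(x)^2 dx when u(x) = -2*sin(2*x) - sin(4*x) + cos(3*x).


||u||_{H^1(0,π)}^2 = 64/7 + 47*π/2

u'(x) = -3*sin(3*x) - 4*cos(2*x) - 4*cos(4*x).
Expand u² and (u')² and integrate term by term on (0, π), using: for integers n ≥ 1, ∫_0^π sin²(nx) dx = ∫_0^π cos²(nx) dx = π/2; for n ≠ n', ∫_0^π sin(nx)sin(n'x) dx = ∫_0^π cos(nx)cos(n'x) dx = 0; and by product-to-sum, ∫_0^π sin(nx)cos(n'x) dx = ½∫_0^π [sin((n+n')x) + sin((n−n')x)] dx, which is 0 when n+n' is even and 2n/(n²−n'²) when n+n' is odd (it need not vanish on (0, π)).
  u² squared terms: (-1)²·∫sin(4x)² dx = 1·π/2 = π/2;  (-2)²·∫sin(2x)² dx = 4·π/2 = 2*π;  (1)²·∫cos(3x)² dx = 1·π/2 = π/2.
  u² cross terms: 2·(-1)·(-2)·∫sin(4x)·sin(2x) dx = 4·(0) = 0;  2·(-1)·(1)·∫sin(4x)·cos(3x) dx = -2·(8/7) = -16/7;  2·(-2)·(1)·∫sin(2x)·cos(3x) dx = -4·(-4/5) = 16/5.
  So ∫_0^π u² dx = π/2 + 2*π + π/2 + 0 − 16/7 + 16/5 = 32/35 + 3*π.
  (u')² squared terms: (-4)²·∫cos(2x)² dx = 16·π/2 = 8*π;  (-4)²·∫cos(4x)² dx = 16·π/2 = 8*π;  (-3)²·∫sin(3x)² dx = 9·π/2 = 9*π/2.
  (u')² cross terms: 2·(-4)·(-4)·∫cos(2x)·cos(4x) dx = 32·(0) = 0;  2·(-4)·(-3)·∫cos(2x)·sin(3x) dx = 24·(6/5) = 144/5;  2·(-4)·(-3)·∫cos(4x)·sin(3x) dx = 24·(-6/7) = -144/7.
  So ∫_0^π (u')² dx = 8*π + 8*π + 9*π/2 + 0 + 144/5 − 144/7 = 288/35 + 41*π/2.
||u||_{H^1}^2 = (32/35 + 3*π) + (288/35 + 41*π/2) = 64/7 + 47*π/2.


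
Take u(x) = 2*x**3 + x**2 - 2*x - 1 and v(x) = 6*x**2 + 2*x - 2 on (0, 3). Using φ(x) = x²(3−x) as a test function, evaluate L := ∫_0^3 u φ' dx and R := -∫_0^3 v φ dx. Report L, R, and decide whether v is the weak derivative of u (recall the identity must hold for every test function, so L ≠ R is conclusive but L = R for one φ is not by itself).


LHS = -783/5, RHS = -783/5. Yes, v = u' weakly.

u(x) = 2*x**3 + x**2 - 2*x - 1, classical derivative u'(x) = 6*x**2 + 2*x - 2.
φ(x) = x²(3−x), so φ'(x) = 3*x*(2 - x).
Note φ(0) = φ(3) = 0, so the boundary term u·φ vanishes.
LHS = ∫_0^3 u(x) φ'(x) dx = ∫_0^3 (-6*x^5 + 9*x^4 + 12*x^3 - 9*x^2 - 6*x) dx. Term by term:
  ∫_0^3 -6*x^5 dx = -729;  ∫_0^3 9*x^4 dx = 2187/5;  ∫_0^3 12*x^3 dx = 243;
  ∫_0^3 -9*x^2 dx = -81;  ∫_0^3 -6*x dx = -27.
Sum: -729 + 2187/5 + 243 − 81 − 27 = -783/5.
So LHS = -783/5.
∫_0^3 v(x) φ(x) dx = ∫_0^3 (-6*x^5 + 16*x^4 + 8*x^3 - 6*x^2) dx. Term by term:
  ∫_0^3 -6*x^5 dx = -729;  ∫_0^3 16*x^4 dx = 3888/5;  ∫_0^3 8*x^3 dx = 162;
  ∫_0^3 -6*x^2 dx = -54.
Sum: -729 + 3888/5 + 162 − 54 = 783/5.
So RHS = -∫_0^3 v(x) φ(x) dx = -783/5.
LHS = RHS, so the identity holds for this test φ.
Moreover u is smooth here and v(x) = u'(x) = 6*x**2 + 2*x - 2 pointwise, so the identity holds for every test function. Hence v is the weak derivative of u.


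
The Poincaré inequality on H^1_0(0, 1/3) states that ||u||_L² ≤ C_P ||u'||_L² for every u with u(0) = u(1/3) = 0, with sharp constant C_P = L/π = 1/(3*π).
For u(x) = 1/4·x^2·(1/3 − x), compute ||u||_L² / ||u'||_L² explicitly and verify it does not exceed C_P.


||u||_L² / ||u'||_L² = sqrt(14)/42 < C_P = 1/(3*π).

u(x) = 1/4·x^2·(1/3 − x), so u'(x) = x*(2 - 9*x)/12.
u(x) = 1/4·x^2·(1/3 − x) vanishes at x = 0 and x = 1/3, so u ∈ H^1_0(0, 1/3). Differentiate via the product rule and integrate the resulting polynomials term by term.
  ∫_0^1/3 u² dx = ∫_0^1/3 (x^6/16 - x^5/24 + x^4/144) dx. Term by term:
    ∫_0^1/3 x^6/16 dx = 1/244944;  ∫_0^1/3 -x^5/24 dx = -1/104976;  ∫_0^1/3 x^4/144 dx = 1/174960.
  Sum: 1/244944 − 1/104976 + 1/174960 = 1/3674160.
  ∫_0^1/3 (u')² dx = ∫_0^1/3 (9*x^4/16 - x^3/4 + x^2/36) dx. Term by term:
    ∫_0^1/3 9*x^4/16 dx = 1/2160;  ∫_0^1/3 -x^3/4 dx = -1/1296;  ∫_0^1/3 x^2/36 dx = 1/2916.
  Sum: 1/2160 − 1/1296 + 1/2916 = 1/29160.
∫_0^1/3 u² dx = 1/3674160, so ||u||_L² = sqrt(35)/11340.
∫_0^1/3 (u')² dx = 1/29160, so ||u'||_L² = sqrt(10)/540.
Ratio ||u||_L² / ||u'||_L² = sqrt(14)/42.
Sharp Poincaré constant on H^1_0(0, 1/3) is C_P = L/π = 1/(3*π), achieved by sin(3*π·x).
A polynomial bump cannot attain the sharp Poincaré constant (only the first sine eigenfunction does), so the ratio is strictly less than C_P, consistent with ||u||_L² ≤ C_P ||u'||_L².


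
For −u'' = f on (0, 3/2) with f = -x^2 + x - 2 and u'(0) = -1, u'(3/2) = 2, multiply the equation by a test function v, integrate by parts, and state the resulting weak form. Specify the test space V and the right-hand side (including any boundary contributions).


V = H^1(0, 3/2) (v unrestricted at boundary; u is determined up to an additive constant); weak form: ∫_0^3/2 u'v' dx = ∫_0^3/2 (-x^2 + x - 2) v dx + 2·v(3/2) + v(0) for all v ∈ V.

Multiply both sides by a test function v and integrate from 0 to 3/2:
  ∫_0^3/2 −u''(x) v(x) dx = ∫_0^3/2 f(x) v(x) dx.
Integrate the LHS by parts once:
  ∫_0^3/2 −u'' v dx = −[u'(x) v(x)]_0^3/2 + ∫_0^3/2 u'(x) v'(x) dx.
Thus ∫_0^3/2 u'(x) v'(x) dx = ∫_0^3/2 f(x) v(x) dx + [u'(x) v(x)]_0^3/2.
Choose V so that boundary terms are either known or forced to vanish.
u has inhomogeneous Neumann u'(0) = -1, u'(3/2) = 2. [u' v]_0^3/2 = (2)·v(3/2) − (-1)·v(0) = 2·v(3/2) + v(0). Take V = H^1(0, 3/2); boundary term becomes part of RHS.
Weak formulation: find u (satisfying any essential BC) such that ∫_0^3/2 u'(x) v'(x) dx = ∫_0^3/2 f v dx + 2·v(3/2) + v(0) for all v ∈ V (Neumann data are natural BCs: they enter the RHS as boundary terms).
Substituting f(x) = -x^2 + x - 2, the right-hand side is ∫_0^3/2 (-x^2 + x - 2) v dx + 2·v(3/2) + v(0).
Compatibility check (pure Neumann): taking v ≡ 1 ∈ V gives 0 = ∫_0^3/2 f dx + (2) − (-1), i.e. ∫_0^3/2 f dx must equal u'(0) − u'(3/2) = -3. Indeed ∫_0^3/2 (-x^2 + x - 2) dx = -3, so the data are compatible. The solution is then unique only up to an additive constant (fix it e.g. by requiring ∫_0^3/2 u dx = 0).


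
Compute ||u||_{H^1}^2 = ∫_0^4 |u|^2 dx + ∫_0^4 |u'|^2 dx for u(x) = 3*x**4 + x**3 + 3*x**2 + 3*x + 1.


||u||_{H^1}^2 = 28140712/35

The H^1 norm (squared) on an interval (0, L) is
  ||u||_{H^1}^2 = ∫_0^L u(x)^2 dx + ∫_0^L u'(x)^2 dx.
Compute u'(x) = 12*x**3 + 3*x**2 + 6*x + 3.
Then u(x)^2 = 9*x**8 + 6*x**7 + 19*x**6 + 24*x**5 + 21*x**4 + 20*x**3 + 15*x**2 + 6*x + 1 and u'(x)^2 = 144*x**6 + 72*x**5 + 153*x**4 + 108*x**3 + 54*x**2 + 36*x + 9.
Integrate each monomial from 0 to 4 using ∫_0^4 c·x^n dx = c·4^(n+1)/(n+1):
  ∫_0^4 u(x)^2 dx = ∫_0^4 (9*x^8 + 6*x^7 + 19*x^6 + 24*x^5 + 21*x^4 + 20*x^3 + 15*x^2 + 6*x + 1) dx. Term by term:
    ∫_0^4 9*x^8 dx = 262144;  ∫_0^4 6*x^7 dx = 49152;  ∫_0^4 19*x^6 dx = 311296/7;
    ∫_0^4 24*x^5 dx = 16384;  ∫_0^4 21*x^4 dx = 21504/5;  ∫_0^4 20*x^3 dx = 1280;
    ∫_0^4 15*x^2 dx = 320;  ∫_0^4 6*x dx = 48;  ∫_0^4 1 dx = 4.
  Sum: 262144 + 49152 + 311296/7 + 16384 + 21504/5 + 1280 + 320 + 48 + 4 = 13233628/35.
  ∫_0^4 u'(x)^2 dx = ∫_0^4 (144*x^6 + 72*x^5 + 153*x^4 + 108*x^3 + 54*x^2 + 36*x + 9) dx. Term by term:
    ∫_0^4 144*x^6 dx = 2359296/7;  ∫_0^4 72*x^5 dx = 49152;  ∫_0^4 153*x^4 dx = 156672/5;
    ∫_0^4 108*x^3 dx = 6912;  ∫_0^4 54*x^2 dx = 1152;  ∫_0^4 36*x dx = 288;
    ∫_0^4 9 dx = 36.
  Sum: 2359296/7 + 49152 + 156672/5 + 6912 + 1152 + 288 + 36 = 14907084/35.
Adding: ||u||_{H^1}^2 = 13233628/35 + 14907084/35 = 28140712/35.


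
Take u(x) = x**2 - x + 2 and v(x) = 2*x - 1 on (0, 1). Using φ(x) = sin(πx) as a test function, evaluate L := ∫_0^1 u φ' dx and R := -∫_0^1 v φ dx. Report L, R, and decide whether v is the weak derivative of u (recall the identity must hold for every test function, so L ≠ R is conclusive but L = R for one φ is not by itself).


LHS = 0, RHS = 0. Yes, v = u' weakly.

u(x) = x**2 - x + 2, classical derivative u'(x) = 2*x - 1.
φ(x) = sin(πx), so φ'(x) = π*cos(π*x).
Note φ(0) = φ(1) = 0, so the boundary term u·φ vanishes.
LHS = ∫_0^1 u(x) φ'(x) dx = ∫_0^1 (π*x^2*cos(π*x) - π*x*cos(π*x) + 2*π*cos(π*x)) dx. Term by term:
  ∫_0^1 2*π*cos(π*x) dx = 0;  ∫_0^1 π*x^2*cos(π*x) dx = -2/π;  ∫_0^1 -π*x*cos(π*x) dx = 2/π.
Sum: 0 − 2/π + 2/π = 0.
So LHS = 0.
∫_0^1 v(x) φ(x) dx = ∫_0^1 (2*x*sin(π*x) - sin(π*x)) dx. Term by term:
  ∫_0^1 -sin(π*x) dx = -2/π;  ∫_0^1 2*x*sin(π*x) dx = 2/π.
Sum: -2/π + 2/π = 0.
So RHS = -∫_0^1 v(x) φ(x) dx = 0.
LHS = RHS, so the identity holds for this test φ.
Moreover u is smooth here and v(x) = u'(x) = 2*x - 1 pointwise, so the identity holds for every test function. Hence v is the weak derivative of u.


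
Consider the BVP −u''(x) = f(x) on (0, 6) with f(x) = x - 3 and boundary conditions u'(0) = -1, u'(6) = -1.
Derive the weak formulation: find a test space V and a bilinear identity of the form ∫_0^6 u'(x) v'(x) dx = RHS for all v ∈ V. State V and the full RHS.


V = H^1(0, 6) (v unrestricted at boundary; u is determined up to an additive constant); weak form: ∫_0^6 u'v' dx = ∫_0^6 (x - 3) v dx − v(6) + v(0) for all v ∈ V.

Multiply both sides by a test function v and integrate from 0 to 6:
  ∫_0^6 −u''(x) v(x) dx = ∫_0^6 f(x) v(x) dx.
Integrate the LHS by parts once:
  ∫_0^6 −u'' v dx = −[u'(x) v(x)]_0^6 + ∫_0^6 u'(x) v'(x) dx.
Thus ∫_0^6 u'(x) v'(x) dx = ∫_0^6 f(x) v(x) dx + [u'(x) v(x)]_0^6.
Choose V so that boundary terms are either known or forced to vanish.
u has inhomogeneous Neumann u'(0) = -1, u'(6) = -1. [u' v]_0^6 = (-1)·v(6) − (-1)·v(0) = − v(6) + v(0). Take V = H^1(0, 6); boundary term becomes part of RHS.
Weak formulation: find u (satisfying any essential BC) such that ∫_0^6 u'(x) v'(x) dx = ∫_0^6 f v dx − v(6) + v(0) for all v ∈ V (Neumann data are natural BCs: they enter the RHS as boundary terms).
Substituting f(x) = x - 3, the right-hand side is ∫_0^6 (x - 3) v dx − v(6) + v(0).
Compatibility check (pure Neumann): taking v ≡ 1 ∈ V gives 0 = ∫_0^6 f dx + (-1) − (-1), i.e. ∫_0^6 f dx must equal u'(0) − u'(6) = 0. Indeed ∫_0^6 (x - 3) dx = 0, so the data are compatible. The solution is then unique only up to an additive constant (fix it e.g. by requiring ∫_0^6 u dx = 0).


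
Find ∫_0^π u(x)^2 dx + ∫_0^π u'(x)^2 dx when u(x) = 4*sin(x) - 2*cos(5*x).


||u||_{H^1(0,π)}^2 = 68*π

u'(x) = 10*sin(5*x) + 4*cos(x).
Expand u² and (u')² and integrate term by term on (0, π), using: for integers n ≥ 1, ∫_0^π sin²(nx) dx = ∫_0^π cos²(nx) dx = π/2; for n ≠ n', ∫_0^π sin(nx)sin(n'x) dx = ∫_0^π cos(nx)cos(n'x) dx = 0; and by product-to-sum, ∫_0^π sin(nx)cos(n'x) dx = ½∫_0^π [sin((n+n')x) + sin((n−n')x)] dx, which is 0 when n+n' is even and 2n/(n²−n'²) when n+n' is odd (it need not vanish on (0, π)).
  u² squared terms: (-2)²·∫cos(5x)² dx = 4·π/2 = 2*π;  (4)²·∫sin(x)² dx = 16·π/2 = 8*π.
  u² cross terms: 2·(-2)·(4)·∫cos(5x)·sin(x) dx = -16·(0) = 0.
  So ∫_0^π u² dx = 2*π + 8*π + 0 = 10*π.
  (u')² squared terms: (4)²·∫cos(x)² dx = 16·π/2 = 8*π;  (10)²·∫sin(5x)² dx = 100·π/2 = 50*π.
  (u')² cross terms: 2·(4)·(10)·∫cos(x)·sin(5x) dx = 80·(0) = 0.
  So ∫_0^π (u')² dx = 8*π + 50*π + 0 = 58*π.
||u||_{H^1}^2 = (10*π) + (58*π) = 68*π.


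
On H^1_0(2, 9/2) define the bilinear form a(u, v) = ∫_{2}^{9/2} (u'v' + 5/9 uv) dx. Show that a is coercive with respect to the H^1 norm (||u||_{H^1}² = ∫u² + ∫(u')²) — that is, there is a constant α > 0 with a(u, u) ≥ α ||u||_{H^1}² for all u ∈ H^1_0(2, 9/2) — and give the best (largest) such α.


α = (125 + 36*π^2)/(9*(25 + 4*π^2))

Coercivity of a(·,·) on H^1_0(2, 9/2) means a(u, u) ≥ α ||u||_{H^1}² for every u ∈ H^1_0.
The interval has length L = 5/2, and Poincaré/coercivity depend only on L. Here a(u, u) = ∫(u')² + (5/9)·∫u².
Here 0 < c = 5/9 < 1. The condition a(u,u) ≥ α||u||_{H^1}² reads (1−α)∫(u')² ≥ (α−c)∫u². Any admissible α is ≤ 1 (rapidly oscillating u have ∫u²/∫(u')² → 0), and α = 1 would force 0 ≥ (1−c)∫u², impossible since c < 1; so 1−α > 0. By the sharp Poincaré inequality on H^1_0 of an interval of length L, ∫(u')² ≥ (π/L)²∫u² with equality for the first sine mode sin(π(x−x₀)/L) (x₀ the left endpoint), so the inequality holds for all u iff (1−α)(π/L)² ≥ α − c, i.e. α ≤ ((π/L)² + c)/((π/L)² + 1) = (1 + c(L/π)²)/(1 + (L/π)²). With (π/L)² = 4*π^2/25 and c = 5/9, the largest admissible constant is α = ((π/L)² + c)/((π/L)² + 1).
Simplifying, α = (125 + 36*π^2)/(9*(25 + 4*π^2)).


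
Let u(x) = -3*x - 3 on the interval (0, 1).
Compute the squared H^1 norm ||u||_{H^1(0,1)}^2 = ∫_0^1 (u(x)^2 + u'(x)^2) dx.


||u||_{H^1}^2 = 30

The H^1 norm (squared) on an interval (0, L) is
  ||u||_{H^1}^2 = ∫_0^L u(x)^2 dx + ∫_0^L u'(x)^2 dx.
Compute u'(x) = -3.
Then u(x)^2 = 9*x**2 + 18*x + 9 and u'(x)^2 = 9.
Integrate each monomial from 0 to 1 using ∫_0^1 c·x^n dx = c·1^(n+1)/(n+1):
  ∫_0^1 u(x)^2 dx = ∫_0^1 (9*x^2 + 18*x + 9) dx. Term by term:
    ∫_0^1 9*x^2 dx = 3;  ∫_0^1 18*x dx = 9;  ∫_0^1 9 dx = 9.
  Sum: 3 + 9 + 9 = 21.
  ∫_0^1 u'(x)^2 dx = ∫_0^1 (9) dx. Term by term:
    ∫_0^1 9 dx = 9.
Adding: ||u||_{H^1}^2 = 21 + 9 = 30.


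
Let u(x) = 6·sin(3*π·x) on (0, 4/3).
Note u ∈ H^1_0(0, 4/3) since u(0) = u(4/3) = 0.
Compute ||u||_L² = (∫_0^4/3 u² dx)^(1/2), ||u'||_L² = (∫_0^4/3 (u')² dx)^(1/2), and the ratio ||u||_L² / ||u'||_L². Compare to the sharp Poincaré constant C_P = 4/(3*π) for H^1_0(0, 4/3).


||u||_L² / ||u'||_L² = 1/(3*π) < C_P = 4/(3*π).

u(x) = 6·sin(3*π·x), so u'(x) = 18*π*cos(3*π*x).
Writing u(x) = A·sin(kπx/L) with A = 6 and k = 4, use ∫_0^L sin²(kπx/L) dx = L/2 and ∫_0^L cos²(kπx/L) dx = L/2.
u² = 36·sin²(3*π·x) and (u')² = 324*π^2·cos²(3*π·x), and each of sin², cos² integrates to L/2 = 2/3 over (0, 4/3).
∫_0^4/3 u² dx = 24, so ||u||_L² = 2*sqrt(6).
∫_0^4/3 (u')² dx = 216*π^2, so ||u'||_L² = 6*sqrt(6)*π.
Ratio ||u||_L² / ||u'||_L² = 1/(3*π).
Sharp Poincaré constant on H^1_0(0, 4/3) is C_P = L/π = 4/(3*π), achieved by sin(3*π/4·x).
This is the k = 4 harmonic; the ratio L/(kπ) is strictly less than C_P = L/π, consistent with the sharp inequality ||u||_L² ≤ C_P ||u'||_L².


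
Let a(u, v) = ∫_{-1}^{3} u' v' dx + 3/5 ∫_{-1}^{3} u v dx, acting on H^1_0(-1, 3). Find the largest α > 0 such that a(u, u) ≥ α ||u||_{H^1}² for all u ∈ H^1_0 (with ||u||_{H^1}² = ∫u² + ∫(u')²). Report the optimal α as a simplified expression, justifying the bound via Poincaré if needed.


α = (48/5 + π^2)/(π^2 + 16)

Coercivity of a(·,·) on H^1_0(-1, 3) means a(u, u) ≥ α ||u||_{H^1}² for every u ∈ H^1_0.
The interval has length L = 4, and Poincaré/coercivity depend only on L. Here a(u, u) = ∫(u')² + (3/5)·∫u².
Here 0 < c = 3/5 < 1. The condition a(u,u) ≥ α||u||_{H^1}² reads (1−α)∫(u')² ≥ (α−c)∫u². Any admissible α is ≤ 1 (rapidly oscillating u have ∫u²/∫(u')² → 0), and α = 1 would force 0 ≥ (1−c)∫u², impossible since c < 1; so 1−α > 0. By the sharp Poincaré inequality on H^1_0 of an interval of length L, ∫(u')² ≥ (π/L)²∫u² with equality for the first sine mode sin(π(x−x₀)/L) (x₀ the left endpoint), so the inequality holds for all u iff (1−α)(π/L)² ≥ α − c, i.e. α ≤ ((π/L)² + c)/((π/L)² + 1) = (1 + c(L/π)²)/(1 + (L/π)²). With (π/L)² = π^2/16 and c = 3/5, the largest admissible constant is α = ((π/L)² + c)/((π/L)² + 1).
Simplifying, α = (48/5 + π^2)/(π^2 + 16).


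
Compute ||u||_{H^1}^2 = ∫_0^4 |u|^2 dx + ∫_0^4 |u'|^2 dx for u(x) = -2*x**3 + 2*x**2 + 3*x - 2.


||u||_{H^1}^2 = 796532/105

The H^1 norm (squared) on an interval (0, L) is
  ||u||_{H^1}^2 = ∫_0^L u(x)^2 dx + ∫_0^L u'(x)^2 dx.
Compute u'(x) = -6*x**2 + 4*x + 3.
Then u(x)^2 = 4*x**6 - 8*x**5 - 8*x**4 + 20*x**3 + x**2 - 12*x + 4 and u'(x)^2 = 36*x**4 - 48*x**3 - 20*x**2 + 24*x + 9.
Integrate each monomial from 0 to 4 using ∫_0^4 c·x^n dx = c·4^(n+1)/(n+1):
  ∫_0^4 u(x)^2 dx = ∫_0^4 (4*x^6 - 8*x^5 - 8*x^4 + 20*x^3 + x^2 - 12*x + 4) dx. Term by term:
    ∫_0^4 4*x^6 dx = 65536/7;  ∫_0^4 -8*x^5 dx = -16384/3;  ∫_0^4 -8*x^4 dx = -8192/5;
    ∫_0^4 20*x^3 dx = 1280;  ∫_0^4 x^2 dx = 64/3;  ∫_0^4 -12*x dx = -96;
    ∫_0^4 4 dx = 16.
  Sum: 65536/7 − 16384/3 − 8192/5 + 1280 + 64/3 − 96 + 16 = 121936/35.
  ∫_0^4 u'(x)^2 dx = ∫_0^4 (36*x^4 - 48*x^3 - 20*x^2 + 24*x + 9) dx. Term by term:
    ∫_0^4 36*x^4 dx = 36864/5;  ∫_0^4 -48*x^3 dx = -3072;  ∫_0^4 -20*x^2 dx = -1280/3;
    ∫_0^4 24*x dx = 192;  ∫_0^4 9 dx = 36.
  Sum: 36864/5 − 3072 − 1280/3 + 192 + 36 = 61532/15.
Adding: ||u||_{H^1}^2 = 121936/35 + 61532/15 = 796532/105.


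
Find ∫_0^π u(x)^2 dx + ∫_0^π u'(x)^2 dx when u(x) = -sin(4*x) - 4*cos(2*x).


||u||_{H^1(0,π)}^2 = 97*π/2

u'(x) = 8*sin(2*x) - 4*cos(4*x).
Expand u² and (u')² and integrate term by term on (0, π), using: for integers n ≥ 1, ∫_0^π sin²(nx) dx = ∫_0^π cos²(nx) dx = π/2; for n ≠ n', ∫_0^π sin(nx)sin(n'x) dx = ∫_0^π cos(nx)cos(n'x) dx = 0; and by product-to-sum, ∫_0^π sin(nx)cos(n'x) dx = ½∫_0^π [sin((n+n')x) + sin((n−n')x)] dx, which is 0 when n+n' is even and 2n/(n²−n'²) when n+n' is odd (it need not vanish on (0, π)).
  u² squared terms: (-1)²·∫sin(4x)² dx = 1·π/2 = π/2;  (-4)²·∫cos(2x)² dx = 16·π/2 = 8*π.
  u² cross terms: 2·(-1)·(-4)·∫sin(4x)·cos(2x) dx = 8·(0) = 0.
  So ∫_0^π u² dx = π/2 + 8*π + 0 = 17*π/2.
  (u')² squared terms: (-4)²·∫cos(4x)² dx = 16·π/2 = 8*π;  (8)²·∫sin(2x)² dx = 64·π/2 = 32*π.
  (u')² cross terms: 2·(-4)·(8)·∫cos(4x)·sin(2x) dx = -64·(0) = 0.
  So ∫_0^π (u')² dx = 8*π + 32*π + 0 = 40*π.
||u||_{H^1}^2 = (17*π/2) + (40*π) = 97*π/2.


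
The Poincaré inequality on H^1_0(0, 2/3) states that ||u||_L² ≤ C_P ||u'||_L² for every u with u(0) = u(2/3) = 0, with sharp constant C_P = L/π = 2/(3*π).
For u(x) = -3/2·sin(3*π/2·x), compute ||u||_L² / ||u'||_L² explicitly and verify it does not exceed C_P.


||u||_L² / ||u'||_L² = 2/(3*π) = C_P.

u(x) = -3/2·sin(3*π/2·x), so u'(x) = -9*π*cos(3*π*x/2)/4.
Writing u(x) = A·sin(kπx/L) with A = -3/2 and k = 1, use ∫_0^L sin²(kπx/L) dx = L/2 and ∫_0^L cos²(kπx/L) dx = L/2.
u² = 9/4·sin²(3*π/2·x) and (u')² = 81*π^2/16·cos²(3*π/2·x), and each of sin², cos² integrates to L/2 = 1/3 over (0, 2/3).
∫_0^2/3 u² dx = 3/4, so ||u||_L² = sqrt(3)/2.
∫_0^2/3 (u')² dx = 27*π^2/16, so ||u'||_L² = 3*sqrt(3)*π/4.
Ratio ||u||_L² / ||u'||_L² = 2/(3*π).
Sharp Poincaré constant on H^1_0(0, 2/3) is C_P = L/π = 2/(3*π), achieved by sin(3*π/2·x).
This is the k = 1 eigenfunction (up to amplitude), so the ratio equals the sharp Poincaré constant exactly.


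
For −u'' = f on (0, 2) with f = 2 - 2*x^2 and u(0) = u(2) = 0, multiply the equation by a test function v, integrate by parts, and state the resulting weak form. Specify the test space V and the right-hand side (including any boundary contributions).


V = H^1_0(0, 2) (so v(0) = v(2) = 0); weak form: ∫_0^2 u'v' dx = ∫_0^2 (2 - 2*x^2) v dx for all v ∈ V.

Multiply both sides by a test function v and integrate from 0 to 2:
  ∫_0^2 −u''(x) v(x) dx = ∫_0^2 f(x) v(x) dx.
Integrate the LHS by parts once:
  ∫_0^2 −u'' v dx = −[u'(x) v(x)]_0^2 + ∫_0^2 u'(x) v'(x) dx.
Thus ∫_0^2 u'(x) v'(x) dx = ∫_0^2 f(x) v(x) dx + [u'(x) v(x)]_0^2.
Choose V so that boundary terms are either known or forced to vanish.
u is Dirichlet: u(0) = u(2) = 0. Let V = H^1_0(0, 2); then v(0) = v(2) = 0, and [u' v]_0^2 = 0.
Weak formulation: find u (satisfying any essential BC) such that ∫_0^2 u'(x) v'(x) dx = ∫_0^2 f v dx for all v ∈ V.
Substituting f(x) = 2 - 2*x^2, the right-hand side is ∫_0^2 (2 - 2*x^2) v dx.


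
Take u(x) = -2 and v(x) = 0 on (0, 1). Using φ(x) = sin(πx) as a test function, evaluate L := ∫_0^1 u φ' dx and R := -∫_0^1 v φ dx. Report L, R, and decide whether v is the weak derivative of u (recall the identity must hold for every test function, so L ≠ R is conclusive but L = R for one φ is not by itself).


LHS = 0, RHS = 0. Yes, v = u' weakly.

u(x) = -2, classical derivative u'(x) = 0.
φ(x) = sin(πx), so φ'(x) = π*cos(π*x).
Note φ(0) = φ(1) = 0, so the boundary term u·φ vanishes.
LHS = ∫_0^1 u(x) φ'(x) dx = ∫_0^1 (-2*π*cos(π*x)) dx. Term by term:
  ∫_0^1 -2*π*cos(π*x) dx = 0.
So LHS = 0.
∫_0^1 v(x) φ(x) dx = ∫_0^1 (0) dx. Term by term:
  ∫_0^1 0 dx = 0.
So RHS = -∫_0^1 v(x) φ(x) dx = 0.
LHS = RHS, so the identity holds for this test φ.
Moreover u is smooth here and v(x) = u'(x) = 0 pointwise, so the identity holds for every test function. Hence v is the weak derivative of u.


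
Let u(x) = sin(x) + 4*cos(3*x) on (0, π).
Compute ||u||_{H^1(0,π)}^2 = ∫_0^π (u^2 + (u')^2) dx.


||u||_{H^1(0,π)}^2 = 81*π

u'(x) = -12*sin(3*x) + cos(x).
Expand u² and (u')² and integrate term by term on (0, π), using: for integers n ≥ 1, ∫_0^π sin²(nx) dx = ∫_0^π cos²(nx) dx = π/2; for n ≠ n', ∫_0^π sin(nx)sin(n'x) dx = ∫_0^π cos(nx)cos(n'x) dx = 0; and by product-to-sum, ∫_0^π sin(nx)cos(n'x) dx = ½∫_0^π [sin((n+n')x) + sin((n−n')x)] dx, which is 0 when n+n' is even and 2n/(n²−n'²) when n+n' is odd (it need not vanish on (0, π)).
  u² squared terms: (4)²·∫cos(3x)² dx = 16·π/2 = 8*π;  (1)²·∫sin(x)² dx = 1·π/2 = π/2.
  u² cross terms: 2·(4)·(1)·∫cos(3x)·sin(x) dx = 8·(0) = 0.
  So ∫_0^π u² dx = 8*π + π/2 + 0 = 17*π/2.
  (u')² squared terms: (-12)²·∫sin(3x)² dx = 144·π/2 = 72*π;  (1)²·∫cos(x)² dx = 1·π/2 = π/2.
  (u')² cross terms: 2·(-12)·(1)·∫sin(3x)·cos(x) dx = -24·(0) = 0.
  So ∫_0^π (u')² dx = 72*π + π/2 + 0 = 145*π/2.
||u||_{H^1}^2 = (17*π/2) + (145*π/2) = 81*π.


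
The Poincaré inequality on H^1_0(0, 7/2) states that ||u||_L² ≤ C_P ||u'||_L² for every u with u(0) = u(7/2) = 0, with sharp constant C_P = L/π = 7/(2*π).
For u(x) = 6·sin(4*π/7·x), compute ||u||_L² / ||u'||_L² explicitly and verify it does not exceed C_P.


||u||_L² / ||u'||_L² = 7/(4*π) < C_P = 7/(2*π).

u(x) = 6·sin(4*π/7·x), so u'(x) = 24*π*cos(4*π*x/7)/7.
Writing u(x) = A·sin(kπx/L) with A = 6 and k = 2, use ∫_0^L sin²(kπx/L) dx = L/2 and ∫_0^L cos²(kπx/L) dx = L/2.
u² = 36·sin²(4*π/7·x) and (u')² = 576*π^2/49·cos²(4*π/7·x), and each of sin², cos² integrates to L/2 = 7/4 over (0, 7/2).
∫_0^7/2 u² dx = 63, so ||u||_L² = 3*sqrt(7).
∫_0^7/2 (u')² dx = 144*π^2/7, so ||u'||_L² = 12*sqrt(7)*π/7.
Ratio ||u||_L² / ||u'||_L² = 7/(4*π).
Sharp Poincaré constant on H^1_0(0, 7/2) is C_P = L/π = 7/(2*π), achieved by sin(2*π/7·x).
This is the k = 2 harmonic; the ratio L/(kπ) is strictly less than C_P = L/π, consistent with the sharp inequality ||u||_L² ≤ C_P ||u'||_L².


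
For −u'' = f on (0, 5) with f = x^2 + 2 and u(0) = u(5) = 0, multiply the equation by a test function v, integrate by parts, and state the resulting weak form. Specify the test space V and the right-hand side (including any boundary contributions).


V = H^1_0(0, 5) (so v(0) = v(5) = 0); weak form: ∫_0^5 u'v' dx = ∫_0^5 (x^2 + 2) v dx for all v ∈ V.

Multiply both sides by a test function v and integrate from 0 to 5:
  ∫_0^5 −u''(x) v(x) dx = ∫_0^5 f(x) v(x) dx.
Integrate the LHS by parts once:
  ∫_0^5 −u'' v dx = −[u'(x) v(x)]_0^5 + ∫_0^5 u'(x) v'(x) dx.
Thus ∫_0^5 u'(x) v'(x) dx = ∫_0^5 f(x) v(x) dx + [u'(x) v(x)]_0^5.
Choose V so that boundary terms are either known or forced to vanish.
u is Dirichlet: u(0) = u(5) = 0. Let V = H^1_0(0, 5); then v(0) = v(5) = 0, and [u' v]_0^5 = 0.
Weak formulation: find u (satisfying any essential BC) such that ∫_0^5 u'(x) v'(x) dx = ∫_0^5 f v dx for all v ∈ V.
Substituting f(x) = x^2 + 2, the right-hand side is ∫_0^5 (x^2 + 2) v dx.


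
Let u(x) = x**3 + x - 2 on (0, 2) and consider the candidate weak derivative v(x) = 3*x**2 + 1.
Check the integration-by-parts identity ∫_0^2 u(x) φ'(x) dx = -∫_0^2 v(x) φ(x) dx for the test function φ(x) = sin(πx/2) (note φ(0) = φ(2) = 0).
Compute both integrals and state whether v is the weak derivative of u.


LHS = -28/π + 96/π^3, RHS = -28/π + 96/π^3. Yes, v = u' weakly.

u(x) = x**3 + x - 2, classical derivative u'(x) = 3*x**2 + 1.
φ(x) = sin(πx/2), so φ'(x) = π*cos(π*x/2)/2.
Note φ(0) = φ(2) = 0, so the boundary term u·φ vanishes.
LHS = ∫_0^2 u(x) φ'(x) dx = ∫_0^2 (π*x^3*cos(π*x/2)/2 + π*x*cos(π*x/2)/2 - π*cos(π*x/2)) dx. Term by term:
  ∫_0^2 -π*cos(π*x/2) dx = 0;  ∫_0^2 π*x*cos(π*x/2)/2 dx = -4/π;  ∫_0^2 π*x^3*cos(π*x/2)/2 dx = -24/π + 96/π^3.
Sum: 0 − 4/π + -24/π + 96/π^3 = -28/π + 96/π^3.
So LHS = -28/π + 96/π^3.
∫_0^2 v(x) φ(x) dx = ∫_0^2 (3*x^2*sin(π*x/2) + sin(π*x/2)) dx. Term by term:
  ∫_0^2 3*x^2*sin(π*x/2) dx = -96/π^3 + 24/π;  ∫_0^2 sin(π*x/2) dx = 4/π.
Sum: -96/π^3 + 24/π + 4/π = -96/π^3 + 28/π.
So RHS = -∫_0^2 v(x) φ(x) dx = -28/π + 96/π^3.
LHS = RHS, so the identity holds for this test φ.
Moreover u is smooth here and v(x) = u'(x) = 3*x**2 + 1 pointwise, so the identity holds for every test function. Hence v is the weak derivative of u.


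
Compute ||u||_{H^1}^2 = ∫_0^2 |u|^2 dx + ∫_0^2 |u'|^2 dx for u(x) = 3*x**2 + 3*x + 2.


||u||_{H^1}^2 = 2018/5

The H^1 norm (squared) on an interval (0, L) is
  ||u||_{H^1}^2 = ∫_0^L u(x)^2 dx + ∫_0^L u'(x)^2 dx.
Compute u'(x) = 6*x + 3.
Then u(x)^2 = 9*x**4 + 18*x**3 + 21*x**2 + 12*x + 4 and u'(x)^2 = 36*x**2 + 36*x + 9.
Integrate each monomial from 0 to 2 using ∫_0^2 c·x^n dx = c·2^(n+1)/(n+1):
  ∫_0^2 u(x)^2 dx = ∫_0^2 (9*x^4 + 18*x^3 + 21*x^2 + 12*x + 4) dx. Term by term:
    ∫_0^2 9*x^4 dx = 288/5;  ∫_0^2 18*x^3 dx = 72;  ∫_0^2 21*x^2 dx = 56;
    ∫_0^2 12*x dx = 24;  ∫_0^2 4 dx = 8.
  Sum: 288/5 + 72 + 56 + 24 + 8 = 1088/5.
  ∫_0^2 u'(x)^2 dx = ∫_0^2 (36*x^2 + 36*x + 9) dx. Term by term:
    ∫_0^2 36*x^2 dx = 96;  ∫_0^2 36*x dx = 72;  ∫_0^2 9 dx = 18.
  Sum: 96 + 72 + 18 = 186.
Adding: ||u||_{H^1}^2 = 1088/5 + 186 = 2018/5.


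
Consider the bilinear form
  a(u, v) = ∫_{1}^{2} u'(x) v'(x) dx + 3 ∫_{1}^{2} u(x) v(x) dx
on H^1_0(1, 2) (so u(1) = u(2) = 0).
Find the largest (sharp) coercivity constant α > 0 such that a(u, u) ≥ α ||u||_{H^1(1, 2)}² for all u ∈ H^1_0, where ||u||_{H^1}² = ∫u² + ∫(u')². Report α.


α = 1

Coercivity of a(·,·) on H^1_0(1, 2) means a(u, u) ≥ α ||u||_{H^1}² for every u ∈ H^1_0.
The interval has length L = 1, and Poincaré/coercivity depend only on L. Here a(u, u) = ∫(u')² + (3)·∫u².
Here c = 3 ≥ 1, so a(u,u) = ∫(u')² + c∫u² ≥ ∫(u')² + ∫u² = ||u||_{H^1}², i.e. α = 1 works. No larger α is possible: a(u,u) ≥ α||u||_{H^1}² means (1−α)∫(u')² ≥ (α−c)∫u², and for the modes u_n = sin(nπ(x−x₀)/L) (x₀ the left endpoint) one has ∫u_n²/∫(u_n')² = (L/(nπ))² → 0, so a(u_n,u_n)/||u_n||_{H^1}² → 1. Hence the optimal constant is α = 1.
Therefore α = 1.


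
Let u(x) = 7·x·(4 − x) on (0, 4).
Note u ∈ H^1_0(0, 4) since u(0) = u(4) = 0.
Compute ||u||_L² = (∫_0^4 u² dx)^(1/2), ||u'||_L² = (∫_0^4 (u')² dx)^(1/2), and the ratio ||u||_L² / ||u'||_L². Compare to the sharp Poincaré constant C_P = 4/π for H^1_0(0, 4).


||u||_L² / ||u'||_L² = 2*sqrt(10)/5 < C_P = 4/π.

u(x) = 7·x·(4 − x), so u'(x) = 28 - 14*x.
u(x) = 7·x·(4 − x) vanishes at x = 0 and x = 4, so u ∈ H^1_0(0, 4). Differentiate via the product rule and integrate the resulting polynomials term by term.
  ∫_0^4 u² dx = ∫_0^4 (49*x^4 - 392*x^3 + 784*x^2) dx. Term by term:
    ∫_0^4 49*x^4 dx = 50176/5;  ∫_0^4 -392*x^3 dx = -25088;  ∫_0^4 784*x^2 dx = 50176/3.
  Sum: 50176/5 − 25088 + 50176/3 = 25088/15.
  ∫_0^4 (u')² dx = ∫_0^4 (196*x^2 - 784*x + 784) dx. Term by term:
    ∫_0^4 196*x^2 dx = 12544/3;  ∫_0^4 -784*x dx = -6272;  ∫_0^4 784 dx = 3136.
  Sum: 12544/3 − 6272 + 3136 = 3136/3.
∫_0^4 u² dx = 25088/15, so ||u||_L² = 112*sqrt(30)/15.
∫_0^4 (u')² dx = 3136/3, so ||u'||_L² = 56*sqrt(3)/3.
Ratio ||u||_L² / ||u'||_L² = 2*sqrt(10)/5.
Sharp Poincaré constant on H^1_0(0, 4) is C_P = L/π = 4/π, achieved by sin(π/4·x).
A polynomial bump cannot attain the sharp Poincaré constant (only the first sine eigenfunction does), so the ratio is strictly less than C_P, consistent with ||u||_L² ≤ C_P ||u'||_L².


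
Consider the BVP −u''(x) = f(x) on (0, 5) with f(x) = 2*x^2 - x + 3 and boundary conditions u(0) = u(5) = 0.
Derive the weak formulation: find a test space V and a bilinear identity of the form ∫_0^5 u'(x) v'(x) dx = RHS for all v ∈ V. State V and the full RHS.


V = H^1_0(0, 5) (so v(0) = v(5) = 0); weak form: ∫_0^5 u'v' dx = ∫_0^5 (2*x^2 - x + 3) v dx for all v ∈ V.

Multiply both sides by a test function v and integrate from 0 to 5:
  ∫_0^5 −u''(x) v(x) dx = ∫_0^5 f(x) v(x) dx.
Integrate the LHS by parts once:
  ∫_0^5 −u'' v dx = −[u'(x) v(x)]_0^5 + ∫_0^5 u'(x) v'(x) dx.
Thus ∫_0^5 u'(x) v'(x) dx = ∫_0^5 f(x) v(x) dx + [u'(x) v(x)]_0^5.
Choose V so that boundary terms are either known or forced to vanish.
u is Dirichlet: u(0) = u(5) = 0. Let V = H^1_0(0, 5); then v(0) = v(5) = 0, and [u' v]_0^5 = 0.
Weak formulation: find u (satisfying any essential BC) such that ∫_0^5 u'(x) v'(x) dx = ∫_0^5 f v dx for all v ∈ V.
Substituting f(x) = 2*x^2 - x + 3, the right-hand side is ∫_0^5 (2*x^2 - x + 3) v dx.


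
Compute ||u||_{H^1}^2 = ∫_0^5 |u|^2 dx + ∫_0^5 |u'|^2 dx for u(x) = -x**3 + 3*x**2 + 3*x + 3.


||u||_{H^1}^2 = 13480/7

The H^1 norm (squared) on an interval (0, L) is
  ||u||_{H^1}^2 = ∫_0^L u(x)^2 dx + ∫_0^L u'(x)^2 dx.
Compute u'(x) = -3*x**2 + 6*x + 3.
Then u(x)^2 = x**6 - 6*x**5 + 3*x**4 + 12*x**3 + 27*x**2 + 18*x + 9 and u'(x)^2 = 9*x**4 - 36*x**3 + 18*x**2 + 36*x + 9.
Integrate each monomial from 0 to 5 using ∫_0^5 c·x^n dx = c·5^(n+1)/(n+1):
  ∫_0^5 u(x)^2 dx = ∫_0^5 (x^6 - 6*x^5 + 3*x^4 + 12*x^3 + 27*x^2 + 18*x + 9) dx. Term by term:
    ∫_0^5 x^6 dx = 78125/7;  ∫_0^5 -6*x^5 dx = -15625;  ∫_0^5 3*x^4 dx = 1875;
    ∫_0^5 12*x^3 dx = 1875;  ∫_0^5 27*x^2 dx = 1125;  ∫_0^5 18*x dx = 225;
    ∫_0^5 9 dx = 45.
  Sum: 78125/7 − 15625 + 1875 + 1875 + 1125 + 225 + 45 = 4765/7.
  ∫_0^5 u'(x)^2 dx = ∫_0^5 (9*x^4 - 36*x^3 + 18*x^2 + 36*x + 9) dx. Term by term:
    ∫_0^5 9*x^4 dx = 5625;  ∫_0^5 -36*x^3 dx = -5625;  ∫_0^5 18*x^2 dx = 750;
    ∫_0^5 36*x dx = 450;  ∫_0^5 9 dx = 45.
  Sum: 5625 − 5625 + 750 + 450 + 45 = 1245.
Adding: ||u||_{H^1}^2 = 4765/7 + 1245 = 13480/7.


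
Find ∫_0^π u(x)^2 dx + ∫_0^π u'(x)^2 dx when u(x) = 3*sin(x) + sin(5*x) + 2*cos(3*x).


||u||_{H^1(0,π)}^2 = 42*π

u'(x) = -6*sin(3*x) + 3*cos(x) + 5*cos(5*x).
Expand u² and (u')² and integrate term by term on (0, π), using: for integers n ≥ 1, ∫_0^π sin²(nx) dx = ∫_0^π cos²(nx) dx = π/2; for n ≠ n', ∫_0^π sin(nx)sin(n'x) dx = ∫_0^π cos(nx)cos(n'x) dx = 0; and by product-to-sum, ∫_0^π sin(nx)cos(n'x) dx = ½∫_0^π [sin((n+n')x) + sin((n−n')x)] dx, which is 0 when n+n' is even and 2n/(n²−n'²) when n+n' is odd (it need not vanish on (0, π)).
  u² squared terms: (2)²·∫cos(3x)² dx = 4·π/2 = 2*π;  (3)²·∫sin(x)² dx = 9·π/2 = 9*π/2;  (1)²·∫sin(5x)² dx = 1·π/2 = π/2.
  u² cross terms: 2·(2)·(3)·∫cos(3x)·sin(x) dx = 12·(0) = 0;  2·(2)·(1)·∫cos(3x)·sin(5x) dx = 4·(0) = 0;  2·(3)·(1)·∫sin(x)·sin(5x) dx = 6·(0) = 0.
  So ∫_0^π u² dx = 2*π + 9*π/2 + π/2 + 0 + 0 + 0 = 7*π.
  (u')² squared terms: (-6)²·∫sin(3x)² dx = 36·π/2 = 18*π;  (3)²·∫cos(x)² dx = 9·π/2 = 9*π/2;  (5)²·∫cos(5x)² dx = 25·π/2 = 25*π/2.
  (u')² cross terms: 2·(-6)·(3)·∫sin(3x)·cos(x) dx = -36·(0) = 0;  2·(-6)·(5)·∫sin(3x)·cos(5x) dx = -60·(0) = 0;  2·(3)·(5)·∫cos(x)·cos(5x) dx = 30·(0) = 0.
  So ∫_0^π (u')² dx = 18*π + 9*π/2 + 25*π/2 + 0 + 0 + 0 = 35*π.
||u||_{H^1}^2 = (7*π) + (35*π) = 42*π.


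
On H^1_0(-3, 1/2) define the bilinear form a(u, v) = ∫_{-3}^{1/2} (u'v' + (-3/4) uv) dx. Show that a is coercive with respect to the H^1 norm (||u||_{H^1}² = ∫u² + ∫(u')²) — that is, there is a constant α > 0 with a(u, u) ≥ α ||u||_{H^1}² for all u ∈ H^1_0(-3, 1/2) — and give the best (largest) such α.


α = (-147 + 16*π^2)/(4*(4*π^2 + 49))

Coercivity of a(·,·) on H^1_0(-3, 1/2) means a(u, u) ≥ α ||u||_{H^1}² for every u ∈ H^1_0.
The interval has length L = 7/2, and Poincaré/coercivity depend only on L. Here a(u, u) = ∫(u')² + (-3/4)·∫u².
Here c = -3/4 < 0 with |c| < (π/L)² = 4*π^2/49, so coercivity still holds. The condition a(u,u) ≥ α||u||_{H^1}² reads (1−α)∫(u')² ≥ (α−c)∫u². Any admissible α is ≤ 1 (rapidly oscillating u have ∫u²/∫(u')² → 0), and α = 1 would force 0 ≥ (1−c)∫u², impossible since c < 1; so 1−α > 0. By the sharp Poincaré inequality on H^1_0 of an interval of length L, ∫(u')² ≥ (π/L)²∫u² with equality for the first sine mode sin(π(x−x₀)/L) (x₀ the left endpoint), so the inequality holds for all u iff (1−α)(π/L)² ≥ α − c, i.e. α ≤ ((π/L)² + c)/((π/L)² + 1) = (1 + c(L/π)²)/(1 + (L/π)²). (Direct route, valid since c ≤ 0: Poincaré gives c∫u² ≥ c(L/π)²∫(u')², so a(u,u) ≥ (1 + c(L/π)²)∫(u')², while ||u||_{H^1}² ≤ (1 + (L/π)²)∫(u')²; dividing yields the same α.) With (π/L)² = 4*π^2/49 and c = -3/4, the largest admissible constant is α = ((π/L)² + c)/((π/L)² + 1).
Simplifying, α = (-147 + 16*π^2)/(4*(4*π^2 + 49)).


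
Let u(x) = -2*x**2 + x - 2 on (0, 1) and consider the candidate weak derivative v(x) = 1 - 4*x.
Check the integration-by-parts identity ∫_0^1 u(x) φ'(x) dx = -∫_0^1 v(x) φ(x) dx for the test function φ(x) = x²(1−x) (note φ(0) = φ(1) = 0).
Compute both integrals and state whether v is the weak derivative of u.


LHS = 7/60, RHS = 7/60. Yes, v = u' weakly.

u(x) = -2*x**2 + x - 2, classical derivative u'(x) = 1 - 4*x.
φ(x) = x²(1−x), so φ'(x) = x*(2 - 3*x).
Note φ(0) = φ(1) = 0, so the boundary term u·φ vanishes.
LHS = ∫_0^1 u(x) φ'(x) dx = ∫_0^1 (6*x^4 - 7*x^3 + 8*x^2 - 4*x) dx. Term by term:
  ∫_0^1 6*x^4 dx = 6/5;  ∫_0^1 -7*x^3 dx = -7/4;  ∫_0^1 8*x^2 dx = 8/3;
  ∫_0^1 -4*x dx = -2.
Sum: 6/5 − 7/4 + 8/3 − 2 = 7/60.
So LHS = 7/60.
∫_0^1 v(x) φ(x) dx = ∫_0^1 (4*x^4 - 5*x^3 + x^2) dx. Term by term:
  ∫_0^1 4*x^4 dx = 4/5;  ∫_0^1 -5*x^3 dx = -5/4;  ∫_0^1 x^2 dx = 1/3.
Sum: 4/5 − 5/4 + 1/3 = -7/60.
So RHS = -∫_0^1 v(x) φ(x) dx = 7/60.
LHS = RHS, so the identity holds for this test φ.
Moreover u is smooth here and v(x) = u'(x) = 1 - 4*x pointwise, so the identity holds for every test function. Hence v is the weak derivative of u.


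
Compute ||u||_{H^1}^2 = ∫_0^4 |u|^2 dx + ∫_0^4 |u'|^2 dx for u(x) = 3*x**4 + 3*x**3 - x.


||u||_{H^1}^2 = 19415188/21

The H^1 norm (squared) on an interval (0, L) is
  ||u||_{H^1}^2 = ∫_0^L u(x)^2 dx + ∫_0^L u'(x)^2 dx.
Compute u'(x) = 12*x**3 + 9*x**2 - 1.
Then u(x)^2 = 9*x**8 + 18*x**7 + 9*x**6 - 6*x**5 - 6*x**4 + x**2 and u'(x)^2 = 144*x**6 + 216*x**5 + 81*x**4 - 24*x**3 - 18*x**2 + 1.
Integrate each monomial from 0 to 4 using ∫_0^4 c·x^n dx = c·4^(n+1)/(n+1):
  ∫_0^4 u(x)^2 dx = ∫_0^4 (9*x^8 + 18*x^7 + 9*x^6 - 6*x^5 - 6*x^4 + x^2) dx. Term by term:
    ∫_0^4 9*x^8 dx = 262144;  ∫_0^4 18*x^7 dx = 147456;  ∫_0^4 9*x^6 dx = 147456/7;
    ∫_0^4 -6*x^5 dx = -4096;  ∫_0^4 -6*x^4 dx = -6144/5;  ∫_0^4 x^2 dx = 64/3.
  Sum: 262144 + 147456 + 147456/7 − 4096 − 6144/5 + 64/3 = 44662976/105.
  ∫_0^4 u'(x)^2 dx = ∫_0^4 (144*x^6 + 216*x^5 + 81*x^4 - 24*x^3 - 18*x^2 + 1) dx. Term by term:
    ∫_0^4 144*x^6 dx = 2359296/7;  ∫_0^4 216*x^5 dx = 147456;  ∫_0^4 81*x^4 dx = 82944/5;
    ∫_0^4 -24*x^3 dx = -1536;  ∫_0^4 -18*x^2 dx = -384;  ∫_0^4 1 dx = 4.
  Sum: 2359296/7 + 147456 + 82944/5 − 1536 − 384 + 4 = 17470988/35.
Adding: ||u||_{H^1}^2 = 44662976/105 + 17470988/35 = 19415188/21.


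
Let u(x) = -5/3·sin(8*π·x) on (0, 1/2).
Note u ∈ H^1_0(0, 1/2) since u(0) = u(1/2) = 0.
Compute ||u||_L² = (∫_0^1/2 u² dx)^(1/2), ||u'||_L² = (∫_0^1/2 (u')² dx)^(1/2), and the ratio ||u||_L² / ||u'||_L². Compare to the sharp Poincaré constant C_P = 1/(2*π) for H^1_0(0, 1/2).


||u||_L² / ||u'||_L² = 1/(8*π) < C_P = 1/(2*π).

u(x) = -5/3·sin(8*π·x), so u'(x) = -40*π*cos(8*π*x)/3.
Writing u(x) = A·sin(kπx/L) with A = -5/3 and k = 4, use ∫_0^L sin²(kπx/L) dx = L/2 and ∫_0^L cos²(kπx/L) dx = L/2.
u² = 25/9·sin²(8*π·x) and (u')² = 1600*π^2/9·cos²(8*π·x), and each of sin², cos² integrates to L/2 = 1/4 over (0, 1/2).
∫_0^1/2 u² dx = 25/36, so ||u||_L² = 5/6.
∫_0^1/2 (u')² dx = 400*π^2/9, so ||u'||_L² = 20*π/3.
Ratio ||u||_L² / ||u'||_L² = 1/(8*π).
Sharp Poincaré constant on H^1_0(0, 1/2) is C_P = L/π = 1/(2*π), achieved by sin(2*π·x).
This is the k = 4 harmonic; the ratio L/(kπ) is strictly less than C_P = L/π, consistent with the sharp inequality ||u||_L² ≤ C_P ||u'||_L².


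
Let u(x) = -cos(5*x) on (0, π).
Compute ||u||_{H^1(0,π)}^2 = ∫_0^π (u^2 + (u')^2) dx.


||u||_{H^1(0,π)}^2 = 13*π

u'(x) = 5*sin(5*x).
Expand u² and (u')² and integrate term by term on (0, π), using: for integers n ≥ 1, ∫_0^π sin²(nx) dx = ∫_0^π cos²(nx) dx = π/2; for n ≠ n', ∫_0^π sin(nx)sin(n'x) dx = ∫_0^π cos(nx)cos(n'x) dx = 0; and by product-to-sum, ∫_0^π sin(nx)cos(n'x) dx = ½∫_0^π [sin((n+n')x) + sin((n−n')x)] dx, which is 0 when n+n' is even and 2n/(n²−n'²) when n+n' is odd (it need not vanish on (0, π)).
  u² squared terms: (-1)²·∫cos(5x)² dx = 1·π/2 = π/2.
  So ∫_0^π u² dx = π/2.
  (u')² squared terms: (5)²·∫sin(5x)² dx = 25·π/2 = 25*π/2.
  So ∫_0^π (u')² dx = 25*π/2.
||u||_{H^1}^2 = (π/2) + (25*π/2) = 13*π.
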